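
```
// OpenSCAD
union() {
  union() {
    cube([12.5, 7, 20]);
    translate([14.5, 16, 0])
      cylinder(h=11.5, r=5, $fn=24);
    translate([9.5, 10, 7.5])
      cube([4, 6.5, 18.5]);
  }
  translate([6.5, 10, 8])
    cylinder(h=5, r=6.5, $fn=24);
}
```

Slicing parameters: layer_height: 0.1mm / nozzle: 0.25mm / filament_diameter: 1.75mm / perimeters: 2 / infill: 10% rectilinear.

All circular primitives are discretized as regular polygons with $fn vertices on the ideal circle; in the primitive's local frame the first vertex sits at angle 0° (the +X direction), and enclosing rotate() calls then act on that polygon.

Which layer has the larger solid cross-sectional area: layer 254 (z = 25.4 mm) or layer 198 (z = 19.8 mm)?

layer 198 (z = 19.8 mm)

Layer 254 (z = 25.4): the cube does not reach this height (z outside [0, 20]); the cylinder at (14.5, 16) does not reach this height (z outside [0, 11.5]); the 4×6.5 cube at (9.5, 10) contributes its full rectangle (area 26.00 mm²); Taking the union: only the 4×6.5 cube at (9.5, 10) is present, so the union is just that shape — area = 26.00 mm²; the cylinder at (6.5, 10) is not intersected at this z (z outside [8, 13]); Merging all regions: only the result so far is present, so the union is just that shape — area = 26.00 mm². So its area = 26.00 mm². Layer 198 (z = 19.8): the cube (footprint 12.5×7) is included at this height (area 87.50 mm²); the cylinder at (14.5, 16) does not reach this height (z outside [0, 11.5]); the cube at (9.5, 10) is present — its section is the full 4×6.5 rectangle (area 26.00 mm²); Taking the union: the 2 present regions are separate (no shared area or edge), so areas and boundary lengths simply add and each stays a separate island — area = 113.50 mm²; the cylinder at (6.5, 10) is absent (z outside [8, 13]); Combining (union): only the result so far is present, so the union is just that shape — area = 113.50 mm². So its area = 113.50 mm². Layer 198 is larger (113.50 vs 26.00 mm²).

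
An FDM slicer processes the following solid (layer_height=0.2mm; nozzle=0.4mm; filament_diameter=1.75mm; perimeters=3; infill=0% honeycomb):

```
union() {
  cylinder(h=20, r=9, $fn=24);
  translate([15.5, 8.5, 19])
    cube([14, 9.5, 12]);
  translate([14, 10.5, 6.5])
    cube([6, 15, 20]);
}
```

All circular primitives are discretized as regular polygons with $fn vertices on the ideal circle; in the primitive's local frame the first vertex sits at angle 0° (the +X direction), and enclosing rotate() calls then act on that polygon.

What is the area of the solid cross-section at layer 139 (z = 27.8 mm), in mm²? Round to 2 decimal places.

At z = 27.8 mm: the cylinder does not reach this height (z outside [0, 20]); the cube at (15.5, 8.5) is present — its section is the full 14×9.5 rectangle (area 133.00 mm²); the cube at (14, 10.5) is not intersected at this z (z outside [6.5, 26.5]); Merging all regions: only the 14×9.5 cube at (15.5, 8.5) is present, so the union is just that shape — area = 133.00 mm². Overall, the cross-section is a single solid region. Net area = 133.00 mm².

133.00 mm²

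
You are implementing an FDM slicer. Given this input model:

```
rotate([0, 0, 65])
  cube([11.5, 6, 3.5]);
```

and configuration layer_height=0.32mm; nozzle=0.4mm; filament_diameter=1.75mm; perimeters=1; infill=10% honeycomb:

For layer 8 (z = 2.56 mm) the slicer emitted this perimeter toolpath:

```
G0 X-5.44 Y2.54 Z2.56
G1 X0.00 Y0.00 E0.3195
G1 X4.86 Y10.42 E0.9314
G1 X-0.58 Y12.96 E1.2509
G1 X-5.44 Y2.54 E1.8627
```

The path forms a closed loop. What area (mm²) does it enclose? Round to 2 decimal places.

Apply the shoelace formula to the sequence of (X, Y) vertices; enclosed area = 69.03 mm².

69.03 mm²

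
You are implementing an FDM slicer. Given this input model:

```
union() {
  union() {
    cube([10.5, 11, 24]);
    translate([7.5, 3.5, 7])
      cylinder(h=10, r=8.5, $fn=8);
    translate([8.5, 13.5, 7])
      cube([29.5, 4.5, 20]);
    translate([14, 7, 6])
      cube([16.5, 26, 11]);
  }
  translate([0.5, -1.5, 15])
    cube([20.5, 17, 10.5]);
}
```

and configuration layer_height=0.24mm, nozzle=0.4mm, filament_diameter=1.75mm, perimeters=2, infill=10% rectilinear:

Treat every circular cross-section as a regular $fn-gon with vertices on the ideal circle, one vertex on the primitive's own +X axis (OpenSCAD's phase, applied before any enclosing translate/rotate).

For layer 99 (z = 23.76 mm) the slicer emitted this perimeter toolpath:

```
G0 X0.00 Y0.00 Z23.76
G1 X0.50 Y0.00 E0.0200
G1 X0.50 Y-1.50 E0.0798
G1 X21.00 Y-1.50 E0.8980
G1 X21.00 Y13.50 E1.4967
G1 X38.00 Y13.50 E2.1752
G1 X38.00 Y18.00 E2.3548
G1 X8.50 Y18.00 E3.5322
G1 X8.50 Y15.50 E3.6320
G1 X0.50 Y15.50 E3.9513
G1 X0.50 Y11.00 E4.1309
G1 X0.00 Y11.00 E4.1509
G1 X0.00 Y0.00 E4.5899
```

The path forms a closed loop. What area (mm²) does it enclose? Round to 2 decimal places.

Apply the shoelace formula to the sequence of (X, Y) vertices; enclosed area = 461.75 mm².

461.75 mm²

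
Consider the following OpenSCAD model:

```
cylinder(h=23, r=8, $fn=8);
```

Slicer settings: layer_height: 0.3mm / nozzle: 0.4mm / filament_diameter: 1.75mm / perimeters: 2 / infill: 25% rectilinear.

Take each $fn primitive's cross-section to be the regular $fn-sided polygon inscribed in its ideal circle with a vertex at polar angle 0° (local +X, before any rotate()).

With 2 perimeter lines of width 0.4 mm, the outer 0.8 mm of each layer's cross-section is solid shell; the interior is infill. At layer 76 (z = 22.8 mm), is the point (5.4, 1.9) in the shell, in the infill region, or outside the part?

At z = 22.8 mm: the cylinder: section is a regular 8-gon, circumradius r=8. Overall, the cross-section is a single solid region. The nearest boundary edge runs (8.00, 0.00)→(5.66, 5.66); distance from the point to it = 1.67 mm. The point is inside the cross-section and 1.67 mm from the nearest boundary — more than the 0.8 mm shell width (2 × 0.4), so it's in the infill interior.

infill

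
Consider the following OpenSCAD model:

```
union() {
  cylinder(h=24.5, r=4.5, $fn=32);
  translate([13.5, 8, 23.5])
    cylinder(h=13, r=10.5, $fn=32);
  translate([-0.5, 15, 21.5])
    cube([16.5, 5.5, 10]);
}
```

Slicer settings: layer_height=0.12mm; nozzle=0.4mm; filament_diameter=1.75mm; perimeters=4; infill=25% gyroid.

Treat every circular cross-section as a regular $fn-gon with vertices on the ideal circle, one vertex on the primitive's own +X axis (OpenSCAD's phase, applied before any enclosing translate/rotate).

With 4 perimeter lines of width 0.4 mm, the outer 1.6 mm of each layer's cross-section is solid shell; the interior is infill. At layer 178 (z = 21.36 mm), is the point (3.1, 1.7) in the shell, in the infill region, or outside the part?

At z = 21.36 mm: the cylinder: section is a regular 32-gon, circumradius r=4.5; the cylinder at (13.5, 8) is absent (z outside [23.5, 36.5]); the cube at (-0.5, 15) is not intersected at this z (z outside [21.5, 31.5]); Merging all regions: only the r=4.5 cylinder is present, so the union is just that shape — 1 connected region. Overall, the cross-section is a single solid region. The nearest boundary edge runs (4.16, 1.72)→(3.74, 2.50); distance from the point to it = 0.94 mm. The point is inside the cross-section, 0.94 mm from the nearest boundary — within the 1.6 mm shell band (4 × 0.4).

shell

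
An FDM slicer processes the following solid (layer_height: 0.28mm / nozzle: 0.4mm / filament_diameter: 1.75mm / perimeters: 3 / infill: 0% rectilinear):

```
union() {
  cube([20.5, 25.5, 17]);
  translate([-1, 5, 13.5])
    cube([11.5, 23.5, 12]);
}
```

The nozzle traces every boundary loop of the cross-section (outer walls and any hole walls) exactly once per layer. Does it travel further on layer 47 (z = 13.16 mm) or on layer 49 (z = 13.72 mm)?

layer 49 (z = 13.72 mm)

Layer 47 (z = 13.16): the cube is present — its section is the full 20.5×25.5 rectangle (perimeter 92.00 mm); the cube at (-1, 5) is absent (z outside [13.5, 25.5]); Combining (union): only the 20.5×25.5 cube is present, so the union is just that shape — boundary = 92.00 mm. So its perimeter = 92.00 mm. Layer 49 (z = 13.72): the cube (footprint 20.5×25.5) is included at this height (perimeter 92.00 mm); the 11.5×23.5 cube at (-1, 5) contributes its full rectangle (perimeter 70.00 mm); Merging all regions: the regions partially overlap (shared area 215.25 mm²), so the edge portions inside another operand are dropped and the merged outline is re-measured after clipping — boundary = 100.00 mm. So its perimeter = 100.00 mm. Layer 49 is larger (100.00 vs 92.00 mm).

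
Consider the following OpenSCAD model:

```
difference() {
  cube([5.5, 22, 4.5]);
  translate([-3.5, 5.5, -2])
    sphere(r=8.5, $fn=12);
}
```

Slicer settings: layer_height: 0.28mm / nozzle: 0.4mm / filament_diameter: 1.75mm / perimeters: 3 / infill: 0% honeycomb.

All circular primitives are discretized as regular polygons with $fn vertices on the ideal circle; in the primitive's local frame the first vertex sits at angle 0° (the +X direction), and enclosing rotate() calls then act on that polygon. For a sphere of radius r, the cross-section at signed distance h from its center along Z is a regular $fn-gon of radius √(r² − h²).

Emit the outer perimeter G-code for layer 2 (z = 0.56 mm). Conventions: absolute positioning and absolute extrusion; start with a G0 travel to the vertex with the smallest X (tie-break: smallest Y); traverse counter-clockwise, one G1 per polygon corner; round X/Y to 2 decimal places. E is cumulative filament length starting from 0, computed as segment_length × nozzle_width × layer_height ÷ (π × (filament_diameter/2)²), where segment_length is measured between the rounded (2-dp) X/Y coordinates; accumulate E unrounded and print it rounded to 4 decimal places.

G0 X0.00 Y12.67 Z0.56
G1 X0.55 Y12.52 E0.0265
G1 X3.52 Y9.55 E0.2221
G1 X4.61 Y5.50 E0.4174
G1 X3.52 Y1.45 E0.6127
G1 X2.07 Y0.00 E0.7082
G1 X5.50 Y0.00 E0.8679
G1 X5.50 Y22.00 E1.8923
G1 X0.00 Y22.00 E2.1484
G1 X0.00 Y12.67 E2.5829

At z = 0.56 mm: the 5.5×22 cube contributes its full rectangle; the sphere at (-3.5, 5.5): section is a regular 12-gon, circumradius = √(r²−h²) = √(8.5²−2.56²) = 8.105; Subtracting the remaining from the first: starting from the 5.5×22 cube, the r=8.5 sphere at (-3.5, 5.5) partially overlaps it — only the 43.05 mm² overlap (of its 197.09 mm²) is removed, clipping the outline — 1 connected region. The outline is a single polygon with 9 vertices. Extrusion per mm of travel: 0.4 × 0.28 / (π × 0.875²) = 0.046564. Accumulating E over each segment gives final E = 2.5829.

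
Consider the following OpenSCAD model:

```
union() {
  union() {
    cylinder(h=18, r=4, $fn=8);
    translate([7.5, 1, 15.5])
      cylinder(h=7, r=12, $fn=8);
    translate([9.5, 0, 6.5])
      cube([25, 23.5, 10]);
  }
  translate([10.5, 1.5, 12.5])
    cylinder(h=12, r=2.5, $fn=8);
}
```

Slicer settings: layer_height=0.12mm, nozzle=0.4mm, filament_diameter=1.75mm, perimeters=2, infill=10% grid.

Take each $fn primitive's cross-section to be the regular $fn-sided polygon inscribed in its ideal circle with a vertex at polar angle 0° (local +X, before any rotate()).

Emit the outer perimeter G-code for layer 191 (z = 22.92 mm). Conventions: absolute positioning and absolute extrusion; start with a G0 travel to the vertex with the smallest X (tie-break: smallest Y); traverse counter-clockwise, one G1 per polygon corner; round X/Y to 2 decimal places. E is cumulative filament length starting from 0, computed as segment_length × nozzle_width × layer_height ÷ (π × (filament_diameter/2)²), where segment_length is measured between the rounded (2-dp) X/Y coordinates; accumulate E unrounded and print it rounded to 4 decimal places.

At z = 22.92 mm: the cylinder does not reach this height (z outside [0, 18]); the cylinder at (7.5, 1) is absent (z outside [15.5, 22.5]); the cube at (9.5, 0) does not reach this height (z outside [6.5, 16.5]); Combining (union): nothing is present at this height; the cylinder at (10.5, 1.5): section is a regular 8-gon, circumradius r=2.5; Combining (union): only the r=2.5 cylinder at (10.5, 1.5) is present, so the union is just that shape — 1 connected region. The outline is a single polygon with 8 vertices. Extrusion per mm of travel: 0.4 × 0.12 / (π × 0.875²) = 0.019956. Accumulating E over each segment gives final E = 0.3057.

G0 X8.00 Y1.50 Z22.92
G1 X8.73 Y-0.27 E0.0382
G1 X10.50 Y-1.00 E0.0764
G1 X12.27 Y-0.27 E0.1146
G1 X13.00 Y1.50 E0.1528
G1 X12.27 Y3.27 E0.1910
G1 X10.50 Y4.00 E0.2293
G1 X8.73 Y3.27 E0.2675
G1 X8.00 Y1.50 E0.3057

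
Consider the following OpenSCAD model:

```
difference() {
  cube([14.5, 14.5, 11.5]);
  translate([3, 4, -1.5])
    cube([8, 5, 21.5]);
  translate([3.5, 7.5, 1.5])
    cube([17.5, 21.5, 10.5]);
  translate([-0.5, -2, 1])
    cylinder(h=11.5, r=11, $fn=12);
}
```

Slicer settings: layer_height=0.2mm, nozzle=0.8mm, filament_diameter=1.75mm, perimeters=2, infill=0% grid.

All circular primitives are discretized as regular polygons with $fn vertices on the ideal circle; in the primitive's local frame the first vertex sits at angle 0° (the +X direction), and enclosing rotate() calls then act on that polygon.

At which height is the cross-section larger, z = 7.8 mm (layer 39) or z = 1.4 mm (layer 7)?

layer 7 (z = 1.4 mm)

Layer 39 (z = 7.8): the cube is present — its section is the full 14.5×14.5 rectangle (area 210.25 mm²); the cube at (3, 4) (footprint 8×5) is included at this height (area 40.00 mm²); the 17.5×21.5 cube at (3.5, 7.5) contributes its full rectangle (area 376.25 mm²); the r=11 cylinder at (-0.5, -2) gives a regular 12-gon of circumradius 11 (constant along its height) (area = (12/2)·11.000²·sin(360°/12) = 363.00 mm²); Subtracting the remaining from the first: starting from the 14.5×14.5 cube (210.25 mm²), the 8×5 cube at (3, 4) lies wholly inside it (removes its full 40.00 mm² and its 26.00 mm outline becomes a hole wall); the 17.5×21.5 cube at (3.5, 7.5) partially overlaps it — only the 65.75 mm² overlap (of its 376.25 mm²) is removed, clipping the outline; the r=11 cylinder at (-0.5, -2) partially overlaps it — only the 51.01 mm² overlap (of its 363.00 mm²) is removed, clipping the outline — area = 53.49 mm². So its area = 53.49 mm². Layer 7 (z = 1.4): the cube (footprint 14.5×14.5) is included at this height (area 210.25 mm²); the cube at (3, 4) (footprint 8×5) is included at this height (area 40.00 mm²); the cube at (3.5, 7.5) does not reach this height (z outside [1.5, 12]); the cylinder at (-0.5, -2): section is a regular 12-gon, circumradius r=11 (area = (12/2)·11.000²·sin(360°/12) = 363.00 mm²); Subtracting the remaining from the first: starting from the 14.5×14.5 cube (210.25 mm²), the 8×5 cube at (3, 4) lies wholly inside it (removes its full 40.00 mm² and its 26.00 mm outline becomes a hole wall); the r=11 cylinder at (-0.5, -2) partially overlaps it — only the 51.01 mm² overlap (of its 363.00 mm²) is removed, clipping the outline — area = 119.24 mm². So its area = 119.24 mm². Layer 7 is larger (119.24 vs 53.49 mm²).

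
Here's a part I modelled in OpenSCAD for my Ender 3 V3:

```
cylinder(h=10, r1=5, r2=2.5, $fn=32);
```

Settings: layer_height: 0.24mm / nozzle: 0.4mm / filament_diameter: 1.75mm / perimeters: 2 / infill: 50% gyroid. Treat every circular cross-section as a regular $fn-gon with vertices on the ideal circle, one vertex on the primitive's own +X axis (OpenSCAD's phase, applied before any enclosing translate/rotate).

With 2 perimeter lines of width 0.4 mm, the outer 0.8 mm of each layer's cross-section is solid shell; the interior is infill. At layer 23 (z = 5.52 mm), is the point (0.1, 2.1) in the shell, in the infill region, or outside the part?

At z = 5.52 mm: the cone (r1=5→r2=2.5) has section circumradius 3.620 here — a regular 32-gon. Overall, the cross-section is a single solid region. The nearest boundary edge runs (0.71, 3.55)→(0.00, 3.62); distance from the point to it = 1.50 mm. The point is inside the cross-section and 1.50 mm from the nearest boundary — more than the 0.8 mm shell width (2 × 0.4), so it's in the infill interior.

infill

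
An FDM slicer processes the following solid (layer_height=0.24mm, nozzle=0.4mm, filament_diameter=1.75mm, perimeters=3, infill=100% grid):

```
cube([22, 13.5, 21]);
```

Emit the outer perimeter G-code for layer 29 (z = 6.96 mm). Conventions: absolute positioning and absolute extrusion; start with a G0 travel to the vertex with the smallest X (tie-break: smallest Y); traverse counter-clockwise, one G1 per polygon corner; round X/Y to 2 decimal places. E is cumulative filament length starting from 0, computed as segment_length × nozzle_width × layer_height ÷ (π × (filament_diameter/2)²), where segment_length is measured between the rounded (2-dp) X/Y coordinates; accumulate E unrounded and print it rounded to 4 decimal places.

At z = 6.96 mm: the cube is present — its section is the full 22×13.5 rectangle. The outline is a single polygon with 4 vertices. Extrusion per mm of travel: 0.4 × 0.24 / (π × 0.875²) = 0.039912. Accumulating E over each segment gives final E = 2.8338.

G0 X0.00 Y0.00 Z6.96
G1 X22.00 Y0.00 E0.8781
G1 X22.00 Y13.50 E1.4169
G1 X0.00 Y13.50 E2.2949
G1 X0.00 Y0.00 E2.8338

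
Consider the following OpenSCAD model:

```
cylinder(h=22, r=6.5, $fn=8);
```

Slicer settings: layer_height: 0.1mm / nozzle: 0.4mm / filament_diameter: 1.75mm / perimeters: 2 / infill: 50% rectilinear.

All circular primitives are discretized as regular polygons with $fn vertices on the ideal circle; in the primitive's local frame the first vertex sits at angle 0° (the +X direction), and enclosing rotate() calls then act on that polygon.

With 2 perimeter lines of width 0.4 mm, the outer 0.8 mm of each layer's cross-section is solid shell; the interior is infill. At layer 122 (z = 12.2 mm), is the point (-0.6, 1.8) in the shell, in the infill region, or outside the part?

infill

At z = 12.2 mm: the cylinder: section is a regular 8-gon, circumradius r=6.5. Overall, the cross-section is a single solid region. The nearest boundary edge runs (0.00, 6.50)→(-4.60, 4.60); distance from the point to it = 4.11 mm. The point is inside the cross-section and 4.11 mm from the nearest boundary — more than the 0.8 mm shell width (2 × 0.4), so it's in the infill interior.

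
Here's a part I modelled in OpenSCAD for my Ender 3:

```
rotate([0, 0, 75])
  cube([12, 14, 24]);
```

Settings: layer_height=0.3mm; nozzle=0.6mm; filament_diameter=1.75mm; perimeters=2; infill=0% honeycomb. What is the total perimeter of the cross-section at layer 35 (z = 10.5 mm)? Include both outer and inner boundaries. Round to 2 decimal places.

52.00 mm

At z = 10.5 mm: the 12×14 cube contributes its full rectangle (perimeter 52.00 mm); (rotated 75° about Z; rotation is an isometry so areas/perimeters/island counts are preserved). Overall, the cross-section is a single solid region. Total boundary length (outer) = 52.00 mm.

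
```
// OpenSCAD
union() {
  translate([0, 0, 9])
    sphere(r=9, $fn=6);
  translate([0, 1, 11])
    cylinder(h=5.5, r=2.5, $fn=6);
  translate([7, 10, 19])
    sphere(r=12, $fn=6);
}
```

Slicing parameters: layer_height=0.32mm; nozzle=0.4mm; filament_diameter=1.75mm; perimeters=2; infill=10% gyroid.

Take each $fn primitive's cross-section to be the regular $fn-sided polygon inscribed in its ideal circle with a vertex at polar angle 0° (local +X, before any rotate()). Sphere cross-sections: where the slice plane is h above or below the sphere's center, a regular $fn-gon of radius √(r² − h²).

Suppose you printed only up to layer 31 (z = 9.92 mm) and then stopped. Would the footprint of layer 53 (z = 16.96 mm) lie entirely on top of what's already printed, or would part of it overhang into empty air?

Compare the two slices. At z = 9.92: the r=9 sphere slices to a regular 6-gon of circumradius 8.953 (√(r²−h²) with h=0.92 from center) (area = (6/2)·8.953²·sin(360°/6) = 208.25 mm²); the cylinder at (0, 1) does not reach this height (z outside [11, 16.5]); the r=12 sphere at (7, 10) contributes a regular 6-gon of circumradius √(12²−9.08²) = 7.846 (area = (6/2)·7.846²·sin(360°/6) = 159.92 mm²); Merging all regions: the regions partially overlap — summed areas 368.17 mm² minus the doubly-counted overlap 18.31 mm² gives 349.86 mm² — area = 349.86 mm². At z = 16.96: the r=9 sphere contributes a regular 6-gon of circumradius √(9²−7.96²) = 4.200 (area = (6/2)·4.200²·sin(360°/6) = 45.83 mm²); the cylinder at (0, 1) does not reach this height (z outside [11, 16.5]); the r=12 sphere at (7, 10) contributes a regular 6-gon of circumradius √(12²−2.04²) = 11.825 (area = (6/2)·11.825²·sin(360°/6) = 363.31 mm²); Merging all regions: the regions partially overlap — summed areas 409.14 mm² minus the doubly-counted overlap 12.58 mm² gives 396.56 mm² — area = 396.56 mm². Checking containment: at z = 16.96 the cross-section extends beyond the z = 9.92 cross-section by about 157.74 mm².

part overhangs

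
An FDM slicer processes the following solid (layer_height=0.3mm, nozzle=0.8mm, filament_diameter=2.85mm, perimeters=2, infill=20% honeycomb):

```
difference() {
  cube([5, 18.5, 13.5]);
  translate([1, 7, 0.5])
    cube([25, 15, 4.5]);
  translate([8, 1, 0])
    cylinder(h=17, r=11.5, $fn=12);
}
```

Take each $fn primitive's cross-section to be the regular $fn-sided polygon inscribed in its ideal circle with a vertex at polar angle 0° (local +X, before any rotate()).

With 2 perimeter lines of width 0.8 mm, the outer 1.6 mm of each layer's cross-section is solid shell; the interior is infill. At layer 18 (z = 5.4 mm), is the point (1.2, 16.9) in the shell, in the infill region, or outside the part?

At z = 5.4 mm: the cube is present — its section is the full 5×18.5 rectangle; the cube at (1, 7) does not reach this height (z outside [0.5, 5]); the r=11.5 cylinder at (8, 1) contributes a regular 12-gon of circumradius 11.5; After the difference (first − rest): starting from the 5×18.5 cube, the r=11.5 cylinder at (8, 1) partially overlaps it — only the 53.28 mm² overlap (of its 396.75 mm²) is removed, clipping the outline — 1 connected region. Overall, the cross-section is a single solid region. The nearest boundary edge runs (0.00, 8.71)→(0.00, 18.50); distance from the point to it = 1.20 mm. The point is inside the cross-section, 1.20 mm from the nearest boundary — within the 1.6 mm shell band (2 × 0.8).

shell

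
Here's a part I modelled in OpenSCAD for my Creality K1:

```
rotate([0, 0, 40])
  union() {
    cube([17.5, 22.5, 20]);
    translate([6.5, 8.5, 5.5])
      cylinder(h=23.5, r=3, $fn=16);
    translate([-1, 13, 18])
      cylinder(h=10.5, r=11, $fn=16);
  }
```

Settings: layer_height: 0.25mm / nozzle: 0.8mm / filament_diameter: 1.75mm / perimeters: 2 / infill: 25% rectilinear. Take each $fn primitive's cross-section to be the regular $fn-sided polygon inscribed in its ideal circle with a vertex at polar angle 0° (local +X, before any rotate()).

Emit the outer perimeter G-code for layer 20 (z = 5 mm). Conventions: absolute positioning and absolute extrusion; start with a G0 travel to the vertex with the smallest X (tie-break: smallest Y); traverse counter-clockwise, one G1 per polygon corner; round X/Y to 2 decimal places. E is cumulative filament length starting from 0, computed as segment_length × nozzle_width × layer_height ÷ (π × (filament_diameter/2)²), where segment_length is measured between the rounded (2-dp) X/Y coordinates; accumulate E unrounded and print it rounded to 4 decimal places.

G0 X-14.46 Y17.24 Z5.00
G1 X0.00 Y0.00 E1.8710
G1 X13.41 Y11.25 E3.3265
G1 X-1.06 Y28.48 E5.1973
G1 X-14.46 Y17.24 E6.6516

At z = 5 mm: the cube (footprint 17.5×22.5) is included at this height; the cylinder at (6.5, 8.5) is not intersected at this z (z outside [5.5, 29]); the cylinder at (-1, 13) does not reach this height (z outside [18, 28.5]); Combining (union): only the 17.5×22.5 cube is present, so the union is just that shape — 1 connected region; (rotated 40° about Z; rotation is an isometry so areas/perimeters/island counts are preserved). The outline is a single polygon with 4 vertices. Extrusion per mm of travel: 0.8 × 0.25 / (π × 0.875²) = 0.083150. Accumulating E over each segment gives final E = 6.6516.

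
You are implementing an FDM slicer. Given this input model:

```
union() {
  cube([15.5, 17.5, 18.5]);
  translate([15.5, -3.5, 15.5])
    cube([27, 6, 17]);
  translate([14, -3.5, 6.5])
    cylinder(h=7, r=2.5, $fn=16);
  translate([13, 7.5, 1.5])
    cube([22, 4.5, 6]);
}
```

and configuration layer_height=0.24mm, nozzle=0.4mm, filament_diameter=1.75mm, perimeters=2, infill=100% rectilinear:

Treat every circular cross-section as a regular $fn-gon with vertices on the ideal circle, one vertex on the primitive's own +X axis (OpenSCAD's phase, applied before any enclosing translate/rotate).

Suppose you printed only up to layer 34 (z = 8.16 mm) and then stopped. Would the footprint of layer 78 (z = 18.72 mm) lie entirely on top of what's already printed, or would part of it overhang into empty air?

Compare the two slices. At z = 8.16: the cube (footprint 15.5×17.5) is included at this height (area 271.25 mm²); the cube at (15.5, -3.5) is not intersected at this z (z outside [15.5, 32.5]); the r=2.5 cylinder at (14, -3.5) contributes a regular 16-gon of circumradius 2.5 (area = (16/2)·2.500²·sin(360°/16) = 19.13 mm²); the cube at (13, 7.5) does not reach this height (z outside [1.5, 7.5]); Combining (union): the 2 present regions are separate (no shared area or edge), so areas and boundary lengths simply add and each stays a separate island — area = 290.38 mm². At z = 18.72: the cube is not intersected at this z (z outside [0, 18.5]); the cube at (15.5, -3.5) is present — its section is the full 27×6 rectangle (area 162.00 mm²); the cylinder at (14, -3.5) is absent (z outside [6.5, 13.5]); the cube at (13, 7.5) is not intersected at this z (z outside [1.5, 7.5]); Merging all regions: only the 27×6 cube at (15.5, -3.5) is present, so the union is just that shape — area = 162.00 mm². Checking containment: at z = 18.72 the cross-section extends beyond the z = 8.16 cross-section by about 160.67 mm².

part overhangs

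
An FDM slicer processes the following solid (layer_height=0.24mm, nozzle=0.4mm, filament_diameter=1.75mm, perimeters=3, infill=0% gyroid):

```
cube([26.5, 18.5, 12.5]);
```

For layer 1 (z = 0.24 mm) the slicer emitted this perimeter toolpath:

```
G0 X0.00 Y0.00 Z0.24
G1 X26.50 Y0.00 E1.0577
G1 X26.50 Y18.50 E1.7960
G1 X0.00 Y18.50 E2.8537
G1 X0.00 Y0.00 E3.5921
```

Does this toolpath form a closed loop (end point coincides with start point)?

yes

Start point (G0): (0.00, 0.00). End point (last G1): the path returns to the start — closed.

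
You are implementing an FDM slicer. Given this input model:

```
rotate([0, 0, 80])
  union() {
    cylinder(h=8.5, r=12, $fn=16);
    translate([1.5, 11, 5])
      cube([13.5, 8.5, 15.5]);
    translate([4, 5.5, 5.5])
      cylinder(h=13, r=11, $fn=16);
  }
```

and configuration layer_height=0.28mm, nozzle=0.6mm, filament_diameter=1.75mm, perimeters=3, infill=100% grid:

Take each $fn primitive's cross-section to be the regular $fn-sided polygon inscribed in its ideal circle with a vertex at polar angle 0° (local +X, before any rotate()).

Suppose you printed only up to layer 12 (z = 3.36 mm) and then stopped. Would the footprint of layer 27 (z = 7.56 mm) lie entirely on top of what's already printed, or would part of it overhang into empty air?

part overhangs

Compare the two slices. At z = 3.36: the r=12 cylinder gives a regular 16-gon of circumradius 12 (constant along its height) (area = (16/2)·12.000²·sin(360°/16) = 440.85 mm²); the cube at (1.5, 11) is absent (z outside [5, 20.5]); the cylinder at (4, 5.5) is absent (z outside [5.5, 18.5]); Merging all regions: only the r=12 cylinder is present, so the union is just that shape — area = 440.85 mm²; (whole slice rotated 80° about Z — lengths, areas and connectivity unchanged). At z = 7.56: the r=12 cylinder contributes a regular 16-gon of circumradius 12 (area = (16/2)·12.000²·sin(360°/16) = 440.85 mm²); the cube at (1.5, 11) (footprint 13.5×8.5) is included at this height (area 114.75 mm²); the r=11 cylinder at (4, 5.5) gives a regular 16-gon of circumradius 11 (constant along its height) (area = (16/2)·11.000²·sin(360°/16) = 370.44 mm²); Taking the union: the regions partially overlap — summed areas 926.04 mm² minus the doubly-counted overlap 300.60 mm² gives 625.44 mm² — area = 625.44 mm²; (whole slice rotated 80° about Z — lengths, areas and connectivity unchanged). Checking containment: at z = 7.56 the cross-section extends beyond the z = 3.36 cross-section by about 184.59 mm².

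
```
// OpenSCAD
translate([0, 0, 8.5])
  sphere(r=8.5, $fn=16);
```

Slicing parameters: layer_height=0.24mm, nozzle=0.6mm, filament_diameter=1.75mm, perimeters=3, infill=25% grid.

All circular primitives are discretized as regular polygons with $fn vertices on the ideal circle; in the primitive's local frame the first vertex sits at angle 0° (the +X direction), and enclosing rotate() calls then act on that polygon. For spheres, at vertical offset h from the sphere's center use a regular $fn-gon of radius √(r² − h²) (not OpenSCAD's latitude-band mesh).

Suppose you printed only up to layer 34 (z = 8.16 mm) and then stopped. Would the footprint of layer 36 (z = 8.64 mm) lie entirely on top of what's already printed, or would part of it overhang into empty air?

entirely on top

Compare the two slices. At z = 8.16: the r=8.5 sphere slices to a regular 16-gon of circumradius 8.493 (√(r²−h²) with h=0.34 from center) (area = (16/2)·8.493²·sin(360°/16) = 220.84 mm²). At z = 8.64: the r=8.5 sphere slices to a regular 16-gon of circumradius 8.499 (√(r²−h²) with h=0.14 from center) (area = (16/2)·8.499²·sin(360°/16) = 221.13 mm²). Checking containment: the cross-section at z = 8.64 is a subset of the cross-section at z = 8.16.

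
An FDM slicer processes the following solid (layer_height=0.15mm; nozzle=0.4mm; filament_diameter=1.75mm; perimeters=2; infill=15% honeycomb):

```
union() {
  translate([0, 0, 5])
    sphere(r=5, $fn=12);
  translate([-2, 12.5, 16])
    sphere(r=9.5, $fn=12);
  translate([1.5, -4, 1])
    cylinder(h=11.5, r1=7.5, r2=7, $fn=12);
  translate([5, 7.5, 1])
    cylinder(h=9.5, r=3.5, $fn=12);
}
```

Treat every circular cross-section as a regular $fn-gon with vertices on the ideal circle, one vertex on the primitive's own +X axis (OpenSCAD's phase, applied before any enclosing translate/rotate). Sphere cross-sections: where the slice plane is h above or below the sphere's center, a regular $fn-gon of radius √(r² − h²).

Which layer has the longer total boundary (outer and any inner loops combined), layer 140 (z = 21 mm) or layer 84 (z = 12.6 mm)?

layer 84 (z = 12.6 mm)

Layer 140 (z = 21): the sphere does not reach this height (|z−center|=16.000 > r=5); the r=9.5 sphere at (-2, 12.5) slices to a regular 12-gon of circumradius 8.078 (√(r²−h²) with h=5 from center) (perimeter = 2·12·8.078·sin(180°/12) = 50.18 mm); the cone at (1.5, -4) does not reach this height (z outside [1, 12.5]); the cylinder at (5, 7.5) is not intersected at this z (z outside [1, 10.5]); Combining (union): only the r=9.5 sphere at (-2, 12.5) is present, so the union is just that shape — boundary = 50.18 mm. So its perimeter = 50.18 mm. Layer 84 (z = 12.6): the sphere is absent (|z−center|=7.600 > r=5); the r=9.5 sphere at (-2, 12.5) contributes a regular 12-gon of circumradius √(9.5²−3.4²) = 8.871 (perimeter = 2·12·8.871·sin(180°/12) = 55.10 mm); the cone at (1.5, -4) is not intersected at this z (z outside [1, 12.5]); the cylinder at (5, 7.5) does not reach this height (z outside [1, 10.5]); Merging all regions: only the r=9.5 sphere at (-2, 12.5) is present, so the union is just that shape — boundary = 55.10 mm. So its perimeter = 55.10 mm. Layer 84 is larger (55.10 vs 50.18 mm).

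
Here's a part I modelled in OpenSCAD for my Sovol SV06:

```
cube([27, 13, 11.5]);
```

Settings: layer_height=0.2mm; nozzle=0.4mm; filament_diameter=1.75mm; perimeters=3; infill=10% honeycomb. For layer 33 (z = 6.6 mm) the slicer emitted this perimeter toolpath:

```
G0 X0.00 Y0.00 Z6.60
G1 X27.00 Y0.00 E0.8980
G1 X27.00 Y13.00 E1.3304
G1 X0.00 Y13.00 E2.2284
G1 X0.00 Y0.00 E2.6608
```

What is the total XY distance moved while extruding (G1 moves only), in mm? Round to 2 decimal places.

80.00 mm

Sum the Euclidean lengths of each G1 segment: total = 80.00 mm.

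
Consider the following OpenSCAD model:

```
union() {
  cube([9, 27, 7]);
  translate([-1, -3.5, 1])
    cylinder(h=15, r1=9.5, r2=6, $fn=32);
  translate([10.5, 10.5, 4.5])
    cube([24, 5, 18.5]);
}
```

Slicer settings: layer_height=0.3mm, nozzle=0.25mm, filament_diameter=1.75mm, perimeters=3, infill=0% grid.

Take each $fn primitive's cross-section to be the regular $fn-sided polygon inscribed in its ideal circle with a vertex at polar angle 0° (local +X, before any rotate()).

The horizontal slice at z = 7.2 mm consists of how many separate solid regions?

2

At z = 7.2 mm: the cube does not reach this height (z outside [0, 7]); the cone at (-1, -3.5) contributes a regular 32-gon of circumradius 8.053 (interpolated between r1=9.5 and r2=6 at t=0.413); the 24×5 cube at (10.5, 10.5) contributes its full rectangle; Combining (union): the 2 present regions are separate (no shared area or edge), so areas and boundary lengths simply add and each stays a separate island — 2 connected regions. The result has 2 disconnected regions.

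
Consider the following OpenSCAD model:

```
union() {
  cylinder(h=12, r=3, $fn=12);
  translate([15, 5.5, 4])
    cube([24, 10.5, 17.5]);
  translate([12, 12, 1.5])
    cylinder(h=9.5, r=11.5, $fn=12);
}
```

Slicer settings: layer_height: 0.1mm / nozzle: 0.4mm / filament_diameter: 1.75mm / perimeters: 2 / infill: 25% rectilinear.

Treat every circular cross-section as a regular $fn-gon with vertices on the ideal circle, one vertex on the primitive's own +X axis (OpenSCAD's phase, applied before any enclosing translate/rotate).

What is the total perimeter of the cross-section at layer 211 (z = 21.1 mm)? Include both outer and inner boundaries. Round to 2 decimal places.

At z = 21.1 mm: the cylinder is absent (z outside [0, 12]); the cube at (15, 5.5) (footprint 24×10.5) is included at this height (perimeter 69.00 mm); the cylinder at (12, 12) does not reach this height (z outside [1.5, 11]); Taking the union: only the 24×10.5 cube at (15, 5.5) is present, so the union is just that shape — boundary = 69.00 mm. Overall, the cross-section is a single solid region. Total boundary length (outer) = 69.00 mm.

69.00 mm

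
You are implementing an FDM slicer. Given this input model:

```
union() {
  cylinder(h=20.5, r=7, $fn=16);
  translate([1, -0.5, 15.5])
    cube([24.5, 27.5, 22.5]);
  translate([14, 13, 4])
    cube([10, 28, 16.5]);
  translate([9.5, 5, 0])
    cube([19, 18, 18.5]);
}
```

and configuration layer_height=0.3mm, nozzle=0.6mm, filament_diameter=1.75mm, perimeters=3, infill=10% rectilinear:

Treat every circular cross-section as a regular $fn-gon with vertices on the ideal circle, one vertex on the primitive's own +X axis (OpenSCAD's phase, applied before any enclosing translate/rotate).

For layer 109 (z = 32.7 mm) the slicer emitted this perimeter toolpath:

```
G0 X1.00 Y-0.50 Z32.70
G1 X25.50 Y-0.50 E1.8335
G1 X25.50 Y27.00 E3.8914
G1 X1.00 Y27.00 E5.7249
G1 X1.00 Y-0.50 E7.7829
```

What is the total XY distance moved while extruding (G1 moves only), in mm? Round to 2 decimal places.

Sum the Euclidean lengths of each G1 segment: total = 104.00 mm.

104.00 mm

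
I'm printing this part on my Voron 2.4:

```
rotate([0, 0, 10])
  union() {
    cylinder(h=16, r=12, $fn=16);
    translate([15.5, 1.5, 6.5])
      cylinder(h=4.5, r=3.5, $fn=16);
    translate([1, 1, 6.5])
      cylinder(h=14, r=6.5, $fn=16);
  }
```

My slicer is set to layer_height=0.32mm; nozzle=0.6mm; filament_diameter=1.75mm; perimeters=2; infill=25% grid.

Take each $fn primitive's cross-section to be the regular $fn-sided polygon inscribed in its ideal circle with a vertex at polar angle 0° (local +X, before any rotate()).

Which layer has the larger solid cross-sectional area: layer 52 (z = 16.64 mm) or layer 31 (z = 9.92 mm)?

layer 31 (z = 9.92 mm)

Layer 52 (z = 16.64): the cylinder is absent (z outside [0, 16]); the cylinder at (15.5, 1.5) is not intersected at this z (z outside [6.5, 11]); the cylinder at (1, 1): section is a regular 16-gon, circumradius r=6.5 (area = (16/2)·6.500²·sin(360°/16) = 129.35 mm²); Taking the union: only the r=6.5 cylinder at (1, 1) is present, so the union is just that shape — area = 129.35 mm²; (whole slice rotated 10° about Z — lengths, areas and connectivity unchanged). So its area = 129.35 mm². Layer 31 (z = 9.92): the r=12 cylinder contributes a regular 16-gon of circumradius 12 (area = (16/2)·12.000²·sin(360°/16) = 440.85 mm²); the r=3.5 cylinder at (15.5, 1.5) gives a regular 16-gon of circumradius 3.5 (constant along its height) (area = (16/2)·3.500²·sin(360°/16) = 37.50 mm²); the r=6.5 cylinder at (1, 1) contributes a regular 16-gon of circumradius 6.5 (area = (16/2)·6.500²·sin(360°/16) = 129.35 mm²); Combining (union): the regions partially overlap — summed areas 607.70 mm² minus the doubly-counted overlap 129.35 mm² gives 478.35 mm² — area = 478.35 mm²; (rotated 10° about Z; rotation is an isometry so areas/perimeters/island counts are preserved). So its area = 478.35 mm². Layer 31 is larger (478.35 vs 129.35 mm²).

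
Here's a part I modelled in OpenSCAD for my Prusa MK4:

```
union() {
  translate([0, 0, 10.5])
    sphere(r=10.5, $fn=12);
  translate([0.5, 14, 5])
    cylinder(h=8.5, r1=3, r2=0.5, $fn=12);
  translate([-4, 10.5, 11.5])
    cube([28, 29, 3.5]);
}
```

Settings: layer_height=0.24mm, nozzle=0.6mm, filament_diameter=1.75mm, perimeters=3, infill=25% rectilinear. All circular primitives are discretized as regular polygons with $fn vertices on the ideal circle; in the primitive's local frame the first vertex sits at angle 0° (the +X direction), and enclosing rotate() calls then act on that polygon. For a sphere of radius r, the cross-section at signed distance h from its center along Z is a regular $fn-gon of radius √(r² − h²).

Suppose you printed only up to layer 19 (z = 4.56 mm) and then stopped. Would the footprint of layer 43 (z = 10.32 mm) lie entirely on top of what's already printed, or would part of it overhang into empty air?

part overhangs

Compare the two slices. At z = 4.56: the r=10.5 sphere slices to a regular 12-gon of circumradius 8.658 (√(r²−h²) with h=5.94 from center) (area = (12/2)·8.658²·sin(360°/12) = 224.90 mm²); the cone at (0.5, 14) is not intersected at this z (z outside [5, 13.5]); the cube at (-4, 10.5) is not intersected at this z (z outside [11.5, 15]); Taking the union: only the r=10.5 sphere is present, so the union is just that shape — area = 224.90 mm². At z = 10.32: the r=10.5 sphere slices to a regular 12-gon of circumradius 10.498 (√(r²−h²) with h=0.18 from center) (area = (12/2)·10.498²·sin(360°/12) = 330.65 mm²); the cone at (0.5, 14) contributes a regular 12-gon of circumradius 1.435 (interpolated between r1=3 and r2=0.5 at t=0.626) (area = (12/2)·1.435²·sin(360°/12) = 6.18 mm²); the cube at (-4, 10.5) does not reach this height (z outside [11.5, 15]); Merging all regions: the 2 present regions are separate (no shared area or edge), so areas and boundary lengths simply add and each stays a separate island — area = 336.83 mm². Checking containment: at z = 10.32 the cross-section extends beyond the z = 4.56 cross-section by about 111.93 mm².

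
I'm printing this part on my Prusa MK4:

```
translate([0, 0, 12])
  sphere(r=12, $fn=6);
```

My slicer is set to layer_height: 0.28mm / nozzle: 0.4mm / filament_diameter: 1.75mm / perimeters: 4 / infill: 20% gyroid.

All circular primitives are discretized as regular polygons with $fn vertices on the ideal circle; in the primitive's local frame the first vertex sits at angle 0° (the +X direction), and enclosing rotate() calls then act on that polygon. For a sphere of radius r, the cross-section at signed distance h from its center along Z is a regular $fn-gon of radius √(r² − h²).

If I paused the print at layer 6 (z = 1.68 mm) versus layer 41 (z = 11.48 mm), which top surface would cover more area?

layer 41 (z = 11.48 mm)

Layer 6 (z = 1.68): the r=12 sphere contributes a regular 6-gon of circumradius √(12²−10.32²) = 6.124 (area = (6/2)·6.124²·sin(360°/6) = 97.42 mm²). So its area = 97.42 mm². Layer 41 (z = 11.48): the r=12 sphere slices to a regular 6-gon of circumradius 11.989 (√(r²−h²) with h=0.52 from center) (area = (6/2)·11.989²·sin(360°/6) = 373.42 mm²). So its area = 373.42 mm². Layer 41 is larger (373.42 vs 97.42 mm²).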